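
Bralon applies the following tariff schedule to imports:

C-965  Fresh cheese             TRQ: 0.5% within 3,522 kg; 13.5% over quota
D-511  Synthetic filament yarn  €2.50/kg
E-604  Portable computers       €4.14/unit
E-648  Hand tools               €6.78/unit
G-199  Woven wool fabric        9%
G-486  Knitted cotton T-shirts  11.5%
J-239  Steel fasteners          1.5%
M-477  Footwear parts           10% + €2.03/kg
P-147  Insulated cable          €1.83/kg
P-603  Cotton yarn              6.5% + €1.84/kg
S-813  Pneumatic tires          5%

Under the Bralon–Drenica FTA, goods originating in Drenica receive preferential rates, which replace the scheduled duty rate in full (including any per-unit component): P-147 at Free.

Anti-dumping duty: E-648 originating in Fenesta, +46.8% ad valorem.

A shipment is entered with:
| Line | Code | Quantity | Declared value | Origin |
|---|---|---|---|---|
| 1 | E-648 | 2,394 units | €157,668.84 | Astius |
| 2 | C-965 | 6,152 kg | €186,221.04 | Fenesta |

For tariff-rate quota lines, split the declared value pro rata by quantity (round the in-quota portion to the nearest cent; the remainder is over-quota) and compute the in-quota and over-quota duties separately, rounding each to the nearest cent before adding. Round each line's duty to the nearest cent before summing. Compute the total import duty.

€27,511.73

Line 1 (E-648, Astius, 2,394 units, €157,668.84):
Base rate for E-648 is €6.78/unit.
The additional-duty order on E-648 targets Fenesta, not Astius; it does not apply.
Duty = 2,394 × €6.78 = €16,231.32.
Line 2 (C-965, Fenesta, 6,152 kg, €186,221.04):
Code C-965 is under a tariff-rate quota (threshold 3,522 kg). In-quota: 3,522 kg at 0.5%; over-quota: 2,630 kg at 13.5%.
Pro-rata value split: in-quota = €186,221.04 × 3,522/6,152 = €106,610.94; over-quota = €186,221.04 − €106,610.94 = €79,610.10.
In-quota duty = €106,610.94 × 0.5% = €533.05. Over-quota duty = €79,610.10 × 13.5% = €10,747.36.
Line duty = €533.05 + €10,747.36 = €11,280.41.
Total = €16,231.32 + €11,280.41 = €27,511.73.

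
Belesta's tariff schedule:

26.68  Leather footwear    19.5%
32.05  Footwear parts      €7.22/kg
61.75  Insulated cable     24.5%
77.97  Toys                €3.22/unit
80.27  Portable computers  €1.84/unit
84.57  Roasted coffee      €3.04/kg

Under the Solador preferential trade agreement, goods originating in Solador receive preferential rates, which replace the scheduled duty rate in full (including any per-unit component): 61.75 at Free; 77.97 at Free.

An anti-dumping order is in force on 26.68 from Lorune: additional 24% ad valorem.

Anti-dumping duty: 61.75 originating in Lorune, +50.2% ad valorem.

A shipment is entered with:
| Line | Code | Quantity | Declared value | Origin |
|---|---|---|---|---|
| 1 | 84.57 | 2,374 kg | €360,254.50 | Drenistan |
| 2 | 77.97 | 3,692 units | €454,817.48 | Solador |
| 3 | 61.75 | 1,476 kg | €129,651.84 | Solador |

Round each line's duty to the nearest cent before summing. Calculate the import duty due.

€7,216.96

Line 1 (84.57, Drenistan, 2,374 kg, €360,254.50):
Base rate for 84.57 is €3.04/kg.
Duty = 2,374 × €3.04 = €7,216.96.
Line 2 (77.97, Solador, 3,692 units, €454,817.48):
Base rate for 77.97 is €3.22/unit.
Origin Solador qualifies under the Belesta–Solador agreement and 77.97 is covered: preferential rate Free applies instead.
Duty = €454,817.48 × 0% = €0.00.
Line 3 (61.75, Solador, 1,476 kg, €129,651.84):
Base rate for 61.75 is 24.5%.
Origin Solador qualifies under the Belesta–Solador agreement and 61.75 is covered: preferential rate Free applies instead.
The additional-duty order on 61.75 targets Lorune, not Solador; it does not apply.
Duty = €129,651.84 × 0% = €0.00.
Total = €7,216.96 + €0.00 + €0.00 = €7,216.96.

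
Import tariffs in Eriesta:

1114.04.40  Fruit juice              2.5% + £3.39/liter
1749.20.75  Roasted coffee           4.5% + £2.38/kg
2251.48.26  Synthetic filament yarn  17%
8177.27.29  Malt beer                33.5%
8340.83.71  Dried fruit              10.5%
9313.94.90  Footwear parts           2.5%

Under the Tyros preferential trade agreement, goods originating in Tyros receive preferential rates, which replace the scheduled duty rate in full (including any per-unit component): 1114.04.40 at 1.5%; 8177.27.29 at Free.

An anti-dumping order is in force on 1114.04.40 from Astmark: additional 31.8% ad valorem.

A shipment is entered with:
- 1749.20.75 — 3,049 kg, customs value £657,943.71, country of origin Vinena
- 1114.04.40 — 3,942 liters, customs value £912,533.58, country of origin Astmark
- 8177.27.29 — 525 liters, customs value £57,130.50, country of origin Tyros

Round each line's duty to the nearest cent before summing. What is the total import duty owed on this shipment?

Line 1 (1749.20.75, Vinena, 3,049 kg, £657,943.71):
Base rate for 1749.20.75 is 4.5% + £2.38/kg.
Duty = £657,943.71 × 4.5% + 3,049 × £2.38 = £36,864.09.
Line 2 (1114.04.40, Astmark, 3,942 liters, £912,533.58):
Base rate for 1114.04.40 is 2.5% + £3.39/liter.
1114.04.40 has an FTA preferential rate, but origin Astmark is not Tyros; base rate stands.
Additional duty on 1114.04.40 from Astmark: +31.8%. Applied ad valorem rate: 2.5% + 31.8% = 34.3%.
Duty = £912,533.58 × 34.3% + 3,942 × £3.39 = £326,362.40.
Line 3 (8177.27.29, Tyros, 525 liters, £57,130.50):
Base rate for 8177.27.29 is 33.5%.
Origin Tyros qualifies under the Eriesta–Tyros agreement and 8177.27.29 is covered: preferential rate Free applies instead.
Duty = £57,130.50 × 0% = £0.00.
Total = £36,864.09 + £326,362.40 + £0.00 = £363,226.49.

£363,226.49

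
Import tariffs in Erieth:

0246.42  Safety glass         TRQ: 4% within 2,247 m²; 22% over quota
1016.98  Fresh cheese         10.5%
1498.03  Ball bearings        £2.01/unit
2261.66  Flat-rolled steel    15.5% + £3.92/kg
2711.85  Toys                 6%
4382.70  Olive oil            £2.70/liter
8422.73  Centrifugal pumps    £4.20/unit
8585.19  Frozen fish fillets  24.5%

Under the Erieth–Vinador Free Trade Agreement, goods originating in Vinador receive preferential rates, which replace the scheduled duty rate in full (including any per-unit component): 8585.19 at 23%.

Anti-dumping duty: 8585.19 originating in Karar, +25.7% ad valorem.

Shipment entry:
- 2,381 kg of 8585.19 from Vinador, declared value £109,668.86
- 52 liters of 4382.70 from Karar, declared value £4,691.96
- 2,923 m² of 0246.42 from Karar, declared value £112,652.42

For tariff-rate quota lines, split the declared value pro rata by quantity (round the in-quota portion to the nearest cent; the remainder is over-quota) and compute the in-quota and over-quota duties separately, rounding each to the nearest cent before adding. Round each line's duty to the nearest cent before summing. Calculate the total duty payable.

£34,559.89

Line 1 (8585.19, Vinador, 2,381 kg, £109,668.86):
Base rate for 8585.19 is 24.5%.
Origin Vinador qualifies under the Erieth–Vinador agreement and 8585.19 is covered: preferential rate 23% applies instead.
The additional-duty order on 8585.19 targets Karar, not Vinador; it does not apply.
Duty = £109,668.86 × 23% = £25,223.84.
Line 2 (4382.70, Karar, 52 liters, £4,691.96):
Base rate for 4382.70 is £2.70/liter.
Duty = 52 × £2.70 = £140.40.
Line 3 (0246.42, Karar, 2,923 m², £112,652.42):
Code 0246.42 is under a tariff-rate quota (threshold 2,247 m²). In-quota: 2,247 m² at 4%; over-quota: 676 m² at 22%.
Pro-rata value split: in-quota = £112,652.42 × 2,247/2,923 = £86,599.38; over-quota = £112,652.42 − £86,599.38 = £26,053.04.
In-quota duty = £86,599.38 × 4% = £3,463.98. Over-quota duty = £26,053.04 × 22% = £5,731.67.
Line duty = £3,463.98 + £5,731.67 = £9,195.65.
Total = £25,223.84 + £140.40 + £9,195.65 = £34,559.89.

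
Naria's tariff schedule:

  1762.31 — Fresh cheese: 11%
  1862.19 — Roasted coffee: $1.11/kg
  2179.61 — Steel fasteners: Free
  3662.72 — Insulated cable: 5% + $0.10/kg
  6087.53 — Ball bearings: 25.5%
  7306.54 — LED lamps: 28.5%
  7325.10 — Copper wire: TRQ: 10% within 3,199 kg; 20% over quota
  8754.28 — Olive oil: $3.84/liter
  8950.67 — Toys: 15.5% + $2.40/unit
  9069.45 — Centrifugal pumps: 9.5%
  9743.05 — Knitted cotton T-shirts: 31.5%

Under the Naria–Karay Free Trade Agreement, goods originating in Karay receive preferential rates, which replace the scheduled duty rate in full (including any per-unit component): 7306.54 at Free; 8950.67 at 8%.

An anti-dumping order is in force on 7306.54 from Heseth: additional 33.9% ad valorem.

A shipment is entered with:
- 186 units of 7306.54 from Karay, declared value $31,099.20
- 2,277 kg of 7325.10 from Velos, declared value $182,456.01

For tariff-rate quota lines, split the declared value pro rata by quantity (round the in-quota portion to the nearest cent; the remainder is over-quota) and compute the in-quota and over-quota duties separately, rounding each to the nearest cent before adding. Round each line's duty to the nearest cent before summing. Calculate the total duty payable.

Line 1 (7306.54, Karay, 186 units, $31,099.20):
Base rate for 7306.54 is 28.5%.
Origin Karay qualifies under the Naria–Karay agreement and 7306.54 is covered: preferential rate Free applies instead.
The additional-duty order on 7306.54 targets Heseth, not Karay; it does not apply.
Duty = $31,099.20 × 0% = $0.00.
Line 2 (7325.10, Velos, 2,277 kg, $182,456.01):
Code 7325.10 is under a tariff-rate quota (threshold 3,199 kg). Quantity 2,277 kg is within the quota, so the in-quota rate 10% applies to the full value.
Duty = $182,456.01 × 10% = $18,245.60.
Total = $0.00 + $18,245.60 = $18,245.60.

$18,245.60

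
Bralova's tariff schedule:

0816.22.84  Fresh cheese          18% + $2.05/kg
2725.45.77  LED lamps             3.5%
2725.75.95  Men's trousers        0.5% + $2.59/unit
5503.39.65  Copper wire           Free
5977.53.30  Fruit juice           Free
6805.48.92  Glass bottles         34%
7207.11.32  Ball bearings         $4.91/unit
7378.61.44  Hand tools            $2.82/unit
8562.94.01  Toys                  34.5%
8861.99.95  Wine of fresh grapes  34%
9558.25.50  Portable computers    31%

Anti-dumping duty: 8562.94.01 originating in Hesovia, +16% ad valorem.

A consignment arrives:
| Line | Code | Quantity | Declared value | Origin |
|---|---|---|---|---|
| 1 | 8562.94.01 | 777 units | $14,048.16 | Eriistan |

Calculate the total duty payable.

$4,846.62

Line 1 (8562.94.01, Eriistan, 777 units, $14,048.16):
Base rate for 8562.94.01 is 34.5%.
The additional-duty order on 8562.94.01 targets Hesovia, not Eriistan; it does not apply.
Duty = $14,048.16 × 34.5% = $4,846.62.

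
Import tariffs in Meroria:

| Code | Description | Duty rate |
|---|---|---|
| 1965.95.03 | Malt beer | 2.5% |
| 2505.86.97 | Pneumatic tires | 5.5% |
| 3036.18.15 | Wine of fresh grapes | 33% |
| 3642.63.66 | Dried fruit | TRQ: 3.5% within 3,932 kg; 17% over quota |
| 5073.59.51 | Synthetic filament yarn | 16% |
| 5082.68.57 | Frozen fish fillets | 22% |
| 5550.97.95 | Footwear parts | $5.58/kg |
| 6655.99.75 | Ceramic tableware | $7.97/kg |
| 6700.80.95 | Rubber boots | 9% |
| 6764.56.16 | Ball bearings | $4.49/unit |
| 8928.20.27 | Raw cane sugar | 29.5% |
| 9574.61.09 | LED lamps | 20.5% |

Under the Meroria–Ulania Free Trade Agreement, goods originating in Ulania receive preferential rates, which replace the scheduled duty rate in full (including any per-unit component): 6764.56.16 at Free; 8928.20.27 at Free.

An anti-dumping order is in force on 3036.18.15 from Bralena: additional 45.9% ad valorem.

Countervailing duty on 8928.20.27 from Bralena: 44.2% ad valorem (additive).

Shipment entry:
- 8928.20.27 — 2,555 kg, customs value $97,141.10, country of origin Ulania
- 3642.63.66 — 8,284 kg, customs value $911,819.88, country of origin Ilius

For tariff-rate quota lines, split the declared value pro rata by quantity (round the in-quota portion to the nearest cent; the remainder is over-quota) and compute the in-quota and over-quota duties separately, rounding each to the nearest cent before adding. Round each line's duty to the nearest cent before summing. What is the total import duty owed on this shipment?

Line 1 (8928.20.27, Ulania, 2,555 kg, $97,141.10):
Base rate for 8928.20.27 is 29.5%.
Origin Ulania qualifies under the Meroria–Ulania agreement and 8928.20.27 is covered: preferential rate Free applies instead.
The additional-duty order on 8928.20.27 targets Bralena, not Ulania; it does not apply.
Duty = $97,141.10 × 0% = $0.00.
Line 2 (3642.63.66, Ilius, 8,284 kg, $911,819.88):
Code 3642.63.66 is under a tariff-rate quota (threshold 3,932 kg). In-quota: 3,932 kg at 3.5%; over-quota: 4,352 kg at 17%.
Pro-rata value split: in-quota = $911,819.88 × 3,932/8,284 = $432,795.24; over-quota = $911,819.88 − $432,795.24 = $479,024.64.
In-quota duty = $432,795.24 × 3.5% = $15,147.83. Over-quota duty = $479,024.64 × 17% = $81,434.19.
Line duty = $15,147.83 + $81,434.19 = $96,582.02.
Total = $0.00 + $96,582.02 = $96,582.02.

$96,582.02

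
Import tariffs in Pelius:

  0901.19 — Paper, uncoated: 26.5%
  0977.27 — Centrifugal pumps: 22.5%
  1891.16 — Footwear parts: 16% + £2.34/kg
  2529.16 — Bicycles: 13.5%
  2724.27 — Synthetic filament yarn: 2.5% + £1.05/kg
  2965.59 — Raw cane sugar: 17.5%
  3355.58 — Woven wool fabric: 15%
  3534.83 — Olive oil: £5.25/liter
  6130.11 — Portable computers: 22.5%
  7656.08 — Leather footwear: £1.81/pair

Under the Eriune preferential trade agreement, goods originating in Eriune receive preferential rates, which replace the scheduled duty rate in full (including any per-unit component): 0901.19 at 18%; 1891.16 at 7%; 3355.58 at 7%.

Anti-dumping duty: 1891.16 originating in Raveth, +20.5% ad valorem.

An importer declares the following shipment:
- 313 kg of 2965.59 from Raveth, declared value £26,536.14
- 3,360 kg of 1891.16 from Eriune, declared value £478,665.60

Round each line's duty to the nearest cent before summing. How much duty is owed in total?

£38,150.41

Line 1 (2965.59, Raveth, 313 kg, £26,536.14):
Base rate for 2965.59 is 17.5%.
Duty = £26,536.14 × 17.5% = £4,643.82.
Line 2 (1891.16, Eriune, 3,360 kg, £478,665.60):
Base rate for 1891.16 is 16% + £2.34/kg.
Origin Eriune qualifies under the Pelius–Eriune agreement and 1891.16 is covered: preferential rate 7% applies instead.
The additional-duty order on 1891.16 targets Raveth, not Eriune; it does not apply.
Duty = £478,665.60 × 7% = £33,506.59.
Total = £4,643.82 + £33,506.59 = £38,150.41.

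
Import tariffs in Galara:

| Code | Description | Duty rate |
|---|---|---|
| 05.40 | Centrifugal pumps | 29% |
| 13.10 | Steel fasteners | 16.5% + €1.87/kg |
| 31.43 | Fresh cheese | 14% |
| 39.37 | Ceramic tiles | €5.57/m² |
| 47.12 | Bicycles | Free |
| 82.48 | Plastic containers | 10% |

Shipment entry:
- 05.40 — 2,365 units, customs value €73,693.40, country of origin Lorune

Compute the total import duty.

Line 1 (05.40, Lorune, 2,365 units, €73,693.40):
Base rate for 05.40 is 29%.
Duty = €73,693.40 × 29% = €21,371.09.

€21,371.09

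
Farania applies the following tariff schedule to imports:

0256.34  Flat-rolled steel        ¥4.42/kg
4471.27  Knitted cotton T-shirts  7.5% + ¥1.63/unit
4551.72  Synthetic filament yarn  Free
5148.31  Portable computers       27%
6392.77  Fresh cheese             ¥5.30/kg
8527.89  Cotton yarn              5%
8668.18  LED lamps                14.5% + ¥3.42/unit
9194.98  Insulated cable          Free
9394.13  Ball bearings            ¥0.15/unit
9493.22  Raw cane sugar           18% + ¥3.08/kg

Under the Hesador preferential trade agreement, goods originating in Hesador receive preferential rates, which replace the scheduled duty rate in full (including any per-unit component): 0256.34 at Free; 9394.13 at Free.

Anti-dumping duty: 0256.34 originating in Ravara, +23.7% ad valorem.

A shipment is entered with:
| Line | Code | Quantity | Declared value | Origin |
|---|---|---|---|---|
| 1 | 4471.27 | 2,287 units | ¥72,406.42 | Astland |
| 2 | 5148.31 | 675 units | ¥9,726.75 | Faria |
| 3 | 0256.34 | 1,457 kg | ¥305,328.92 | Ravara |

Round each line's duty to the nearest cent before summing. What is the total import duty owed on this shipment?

Line 1 (4471.27, Astland, 2,287 units, ¥72,406.42):
Base rate for 4471.27 is 7.5% + ¥1.63/unit.
Duty = ¥72,406.42 × 7.5% + 2,287 × ¥1.63 = ¥9,158.29.
Line 2 (5148.31, Faria, 675 units, ¥9,726.75):
Base rate for 5148.31 is 27%.
Duty = ¥9,726.75 × 27% = ¥2,626.22.
Line 3 (0256.34, Ravara, 1,457 kg, ¥305,328.92):
Base rate for 0256.34 is ¥4.42/kg.
0256.34 has an FTA preferential rate, but origin Ravara is not Hesador; base rate stands.
Additional duty on 0256.34 from Ravara: +23.7% ad valorem. Applied ad valorem rate = 23.7%.
Duty = ¥305,328.92 × 23.7% + 1,457 × ¥4.42 = ¥78,802.89.
Total = ¥9,158.29 + ¥2,626.22 + ¥78,802.89 = ¥90,587.40.

¥90,587.40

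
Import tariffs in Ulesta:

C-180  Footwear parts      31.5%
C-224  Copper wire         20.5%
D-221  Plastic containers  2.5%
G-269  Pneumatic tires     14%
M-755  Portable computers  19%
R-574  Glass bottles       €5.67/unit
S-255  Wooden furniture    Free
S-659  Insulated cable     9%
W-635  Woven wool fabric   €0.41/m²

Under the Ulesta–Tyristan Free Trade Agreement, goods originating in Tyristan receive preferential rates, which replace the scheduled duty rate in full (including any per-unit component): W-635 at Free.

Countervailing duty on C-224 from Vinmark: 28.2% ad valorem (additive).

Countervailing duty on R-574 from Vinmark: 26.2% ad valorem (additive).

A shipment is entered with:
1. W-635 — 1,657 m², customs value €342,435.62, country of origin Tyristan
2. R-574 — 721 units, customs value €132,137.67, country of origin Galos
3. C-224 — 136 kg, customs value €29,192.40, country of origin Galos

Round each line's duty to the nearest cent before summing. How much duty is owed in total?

Line 1 (W-635, Tyristan, 1,657 m², €342,435.62):
Base rate for W-635 is €0.41/m².
Origin Tyristan qualifies under the Ulesta–Tyristan agreement and W-635 is covered: preferential rate Free applies instead.
Duty = €342,435.62 × 0% = €0.00.
Line 2 (R-574, Galos, 721 units, €132,137.67):
Base rate for R-574 is €5.67/unit.
The additional-duty order on R-574 targets Vinmark, not Galos; it does not apply.
Duty = 721 × €5.67 = €4,088.07.
Line 3 (C-224, Galos, 136 kg, €29,192.40):
Base rate for C-224 is 20.5%.
The additional-duty order on C-224 targets Vinmark, not Galos; it does not apply.
Duty = €29,192.40 × 20.5% = €5,984.44.
Total = €0.00 + €4,088.07 + €5,984.44 = €10,072.51.

€10,072.51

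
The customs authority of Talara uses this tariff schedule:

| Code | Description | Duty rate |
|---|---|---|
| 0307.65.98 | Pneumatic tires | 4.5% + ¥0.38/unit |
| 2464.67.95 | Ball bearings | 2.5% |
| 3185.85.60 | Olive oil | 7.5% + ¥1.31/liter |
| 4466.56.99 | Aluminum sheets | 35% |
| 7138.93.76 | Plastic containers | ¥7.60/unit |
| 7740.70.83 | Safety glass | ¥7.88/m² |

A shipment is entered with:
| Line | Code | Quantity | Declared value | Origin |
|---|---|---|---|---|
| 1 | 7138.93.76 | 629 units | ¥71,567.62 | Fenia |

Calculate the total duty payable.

¥4,780.40

Line 1 (7138.93.76, Fenia, 629 units, ¥71,567.62):
Base rate for 7138.93.76 is ¥7.60/unit.
Duty = 629 × ¥7.60 = ¥4,780.40.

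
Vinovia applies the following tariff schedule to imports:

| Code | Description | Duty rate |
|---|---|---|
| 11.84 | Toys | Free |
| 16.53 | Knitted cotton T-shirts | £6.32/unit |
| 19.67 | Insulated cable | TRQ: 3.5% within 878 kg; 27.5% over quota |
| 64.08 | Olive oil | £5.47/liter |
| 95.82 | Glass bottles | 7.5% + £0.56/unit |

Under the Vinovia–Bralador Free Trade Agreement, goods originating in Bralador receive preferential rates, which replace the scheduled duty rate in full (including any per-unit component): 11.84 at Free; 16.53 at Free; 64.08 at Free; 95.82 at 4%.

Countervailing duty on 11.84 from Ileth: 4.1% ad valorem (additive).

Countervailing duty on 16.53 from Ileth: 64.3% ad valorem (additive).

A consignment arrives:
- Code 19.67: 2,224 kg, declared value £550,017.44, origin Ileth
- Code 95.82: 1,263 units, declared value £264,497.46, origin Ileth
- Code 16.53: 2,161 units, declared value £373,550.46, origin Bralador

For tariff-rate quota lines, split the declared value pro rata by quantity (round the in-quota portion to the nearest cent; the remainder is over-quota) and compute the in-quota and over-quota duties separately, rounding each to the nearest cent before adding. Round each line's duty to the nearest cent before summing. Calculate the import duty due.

Line 1 (19.67, Ileth, 2,224 kg, £550,017.44):
Code 19.67 is under a tariff-rate quota (threshold 878 kg). In-quota: 878 kg at 3.5%; over-quota: 1,346 kg at 27.5%.
Pro-rata value split: in-quota = £550,017.44 × 878/2,224 = £217,138.18; over-quota = £550,017.44 − £217,138.18 = £332,879.26.
In-quota duty = £217,138.18 × 3.5% = £7,599.84. Over-quota duty = £332,879.26 × 27.5% = £91,541.80.
Line duty = £7,599.84 + £91,541.80 = £99,141.64.
Line 2 (95.82, Ileth, 1,263 units, £264,497.46):
Base rate for 95.82 is 7.5% + £0.56/unit.
95.82 has an FTA preferential rate, but origin Ileth is not Bralador; base rate stands.
Duty = £264,497.46 × 7.5% + 1,263 × £0.56 = £20,544.59.
Line 3 (16.53, Bralador, 2,161 units, £373,550.46):
Base rate for 16.53 is £6.32/unit.
Origin Bralador qualifies under the Vinovia–Bralador agreement and 16.53 is covered: preferential rate Free applies instead.
The additional-duty order on 16.53 targets Ileth, not Bralador; it does not apply.
Duty = £373,550.46 × 0% = £0.00.
Total = £99,141.64 + £20,544.59 + £0.00 = £119,686.23.

£119,686.23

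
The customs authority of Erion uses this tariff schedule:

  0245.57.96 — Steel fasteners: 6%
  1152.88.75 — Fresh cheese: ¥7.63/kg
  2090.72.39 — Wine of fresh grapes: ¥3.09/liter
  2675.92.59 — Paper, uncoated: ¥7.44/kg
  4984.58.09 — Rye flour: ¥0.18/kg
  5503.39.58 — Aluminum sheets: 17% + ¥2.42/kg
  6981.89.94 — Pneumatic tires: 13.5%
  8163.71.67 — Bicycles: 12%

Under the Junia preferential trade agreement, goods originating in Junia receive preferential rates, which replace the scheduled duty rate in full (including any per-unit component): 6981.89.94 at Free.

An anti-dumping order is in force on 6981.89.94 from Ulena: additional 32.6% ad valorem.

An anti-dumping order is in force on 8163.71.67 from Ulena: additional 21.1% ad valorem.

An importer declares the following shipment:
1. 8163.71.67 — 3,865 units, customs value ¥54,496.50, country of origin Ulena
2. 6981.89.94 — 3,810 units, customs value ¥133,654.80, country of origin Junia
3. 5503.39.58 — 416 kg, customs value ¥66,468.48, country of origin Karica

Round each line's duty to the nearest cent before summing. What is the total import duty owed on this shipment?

Line 1 (8163.71.67, Ulena, 3,865 units, ¥54,496.50):
Base rate for 8163.71.67 is 12%.
Additional duty on 8163.71.67 from Ulena: +21.1%. Applied ad valorem rate: 12% + 21.1% = 33.1%.
Duty = ¥54,496.50 × 33.1% = ¥18,038.34.
Line 2 (6981.89.94, Junia, 3,810 units, ¥133,654.80):
Base rate for 6981.89.94 is 13.5%.
Origin Junia qualifies under the Erion–Junia agreement and 6981.89.94 is covered: preferential rate Free applies instead.
The additional-duty order on 6981.89.94 targets Ulena, not Junia; it does not apply.
Duty = ¥133,654.80 × 0% = ¥0.00.
Line 3 (5503.39.58, Karica, 416 kg, ¥66,468.48):
Base rate for 5503.39.58 is 17% + ¥2.42/kg.
Duty = ¥66,468.48 × 17% + 416 × ¥2.42 = ¥12,306.36.
Total = ¥18,038.34 + ¥0.00 + ¥12,306.36 = ¥30,344.70.

¥30,344.70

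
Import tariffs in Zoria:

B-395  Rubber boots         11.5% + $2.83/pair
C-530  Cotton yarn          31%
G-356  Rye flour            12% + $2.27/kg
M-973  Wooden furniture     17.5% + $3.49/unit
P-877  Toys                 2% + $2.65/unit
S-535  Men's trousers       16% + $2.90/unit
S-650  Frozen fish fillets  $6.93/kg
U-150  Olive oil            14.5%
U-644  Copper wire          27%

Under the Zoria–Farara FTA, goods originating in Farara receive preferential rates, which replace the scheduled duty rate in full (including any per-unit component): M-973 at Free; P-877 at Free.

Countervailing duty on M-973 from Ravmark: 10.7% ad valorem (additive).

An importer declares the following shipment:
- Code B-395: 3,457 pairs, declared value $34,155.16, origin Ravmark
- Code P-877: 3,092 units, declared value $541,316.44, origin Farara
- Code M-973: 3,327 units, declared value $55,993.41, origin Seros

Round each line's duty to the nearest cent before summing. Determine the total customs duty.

Line 1 (B-395, Ravmark, 3,457 pairs, $34,155.16):
Base rate for B-395 is 11.5% + $2.83/pair.
Duty = $34,155.16 × 11.5% + 3,457 × $2.83 = $13,711.15.
Line 2 (P-877, Farara, 3,092 units, $541,316.44):
Base rate for P-877 is 2% + $2.65/unit.
Origin Farara qualifies under the Zoria–Farara agreement and P-877 is covered: preferential rate Free applies instead.
Duty = $541,316.44 × 0% = $0.00.
Line 3 (M-973, Seros, 3,327 units, $55,993.41):
Base rate for M-973 is 17.5% + $3.49/unit.
M-973 has an FTA preferential rate, but origin Seros is not Farara; base rate stands.
The additional-duty order on M-973 targets Ravmark, not Seros; it does not apply.
Duty = $55,993.41 × 17.5% + 3,327 × $3.49 = $21,410.08.
Total = $13,711.15 + $0.00 + $21,410.08 = $35,121.23.

$35,121.23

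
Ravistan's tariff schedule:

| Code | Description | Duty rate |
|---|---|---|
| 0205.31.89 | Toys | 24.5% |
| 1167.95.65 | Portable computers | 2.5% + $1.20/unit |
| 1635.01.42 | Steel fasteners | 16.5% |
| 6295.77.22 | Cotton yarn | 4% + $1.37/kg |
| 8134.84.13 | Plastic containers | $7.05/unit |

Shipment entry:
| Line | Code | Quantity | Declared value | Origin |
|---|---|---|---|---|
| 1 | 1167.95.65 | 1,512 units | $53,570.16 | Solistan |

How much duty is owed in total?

Line 1 (1167.95.65, Solistan, 1,512 units, $53,570.16):
Base rate for 1167.95.65 is 2.5% + $1.20/unit.
Duty = $53,570.16 × 2.5% + 1,512 × $1.20 = $3,153.65.

$3,153.65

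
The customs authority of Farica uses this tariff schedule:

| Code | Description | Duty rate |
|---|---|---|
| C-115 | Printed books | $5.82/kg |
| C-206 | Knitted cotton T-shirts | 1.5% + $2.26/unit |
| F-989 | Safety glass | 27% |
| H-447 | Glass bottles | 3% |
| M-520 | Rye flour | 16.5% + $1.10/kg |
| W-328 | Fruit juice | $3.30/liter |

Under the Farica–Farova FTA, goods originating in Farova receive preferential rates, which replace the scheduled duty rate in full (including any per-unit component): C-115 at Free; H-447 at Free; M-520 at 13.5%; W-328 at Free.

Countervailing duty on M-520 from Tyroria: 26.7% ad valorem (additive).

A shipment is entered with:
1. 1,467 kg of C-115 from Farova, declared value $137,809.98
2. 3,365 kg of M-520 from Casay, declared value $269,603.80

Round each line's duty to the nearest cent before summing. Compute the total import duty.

Line 1 (C-115, Farova, 1,467 kg, $137,809.98):
Base rate for C-115 is $5.82/kg.
Origin Farova qualifies under the Farica–Farova agreement and C-115 is covered: preferential rate Free applies instead.
Duty = $137,809.98 × 0% = $0.00.
Line 2 (M-520, Casay, 3,365 kg, $269,603.80):
Base rate for M-520 is 16.5% + $1.10/kg.
M-520 has an FTA preferential rate, but origin Casay is not Farova; base rate stands.
The additional-duty order on M-520 targets Tyroria, not Casay; it does not apply.
Duty = $269,603.80 × 16.5% + 3,365 × $1.10 = $48,186.13.
Total = $0.00 + $48,186.13 = $48,186.13.

$48,186.13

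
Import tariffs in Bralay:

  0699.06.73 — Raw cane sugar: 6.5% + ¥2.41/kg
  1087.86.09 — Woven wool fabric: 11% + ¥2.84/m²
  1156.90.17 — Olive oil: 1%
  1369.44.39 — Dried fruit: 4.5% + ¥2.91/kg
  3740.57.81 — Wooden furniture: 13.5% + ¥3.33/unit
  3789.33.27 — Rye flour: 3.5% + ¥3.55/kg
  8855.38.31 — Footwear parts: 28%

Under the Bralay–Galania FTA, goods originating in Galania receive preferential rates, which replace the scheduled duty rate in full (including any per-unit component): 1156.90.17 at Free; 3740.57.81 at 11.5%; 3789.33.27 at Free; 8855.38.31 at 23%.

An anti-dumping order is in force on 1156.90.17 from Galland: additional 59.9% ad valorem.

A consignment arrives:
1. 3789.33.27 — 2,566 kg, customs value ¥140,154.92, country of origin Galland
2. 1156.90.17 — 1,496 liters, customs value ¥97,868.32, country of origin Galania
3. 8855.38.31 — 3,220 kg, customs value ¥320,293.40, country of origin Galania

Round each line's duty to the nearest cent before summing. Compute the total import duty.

¥87,682.20

Line 1 (3789.33.27, Galland, 2,566 kg, ¥140,154.92):
Base rate for 3789.33.27 is 3.5% + ¥3.55/kg.
3789.33.27 has an FTA preferential rate, but origin Galland is not Galania; base rate stands.
Duty = ¥140,154.92 × 3.5% + 2,566 × ¥3.55 = ¥14,014.72.
Line 2 (1156.90.17, Galania, 1,496 liters, ¥97,868.32):
Base rate for 1156.90.17 is 1%.
Origin Galania qualifies under the Bralay–Galania agreement and 1156.90.17 is covered: preferential rate Free applies instead.
The additional-duty order on 1156.90.17 targets Galland, not Galania; it does not apply.
Duty = ¥97,868.32 × 0% = ¥0.00.
Line 3 (8855.38.31, Galania, 3,220 kg, ¥320,293.40):
Base rate for 8855.38.31 is 28%.
Origin Galania qualifies under the Bralay–Galania agreement and 8855.38.31 is covered: preferential rate 23% applies instead.
Duty = ¥320,293.40 × 23% = ¥73,667.48.
Total = ¥14,014.72 + ¥0.00 + ¥73,667.48 = ¥87,682.20.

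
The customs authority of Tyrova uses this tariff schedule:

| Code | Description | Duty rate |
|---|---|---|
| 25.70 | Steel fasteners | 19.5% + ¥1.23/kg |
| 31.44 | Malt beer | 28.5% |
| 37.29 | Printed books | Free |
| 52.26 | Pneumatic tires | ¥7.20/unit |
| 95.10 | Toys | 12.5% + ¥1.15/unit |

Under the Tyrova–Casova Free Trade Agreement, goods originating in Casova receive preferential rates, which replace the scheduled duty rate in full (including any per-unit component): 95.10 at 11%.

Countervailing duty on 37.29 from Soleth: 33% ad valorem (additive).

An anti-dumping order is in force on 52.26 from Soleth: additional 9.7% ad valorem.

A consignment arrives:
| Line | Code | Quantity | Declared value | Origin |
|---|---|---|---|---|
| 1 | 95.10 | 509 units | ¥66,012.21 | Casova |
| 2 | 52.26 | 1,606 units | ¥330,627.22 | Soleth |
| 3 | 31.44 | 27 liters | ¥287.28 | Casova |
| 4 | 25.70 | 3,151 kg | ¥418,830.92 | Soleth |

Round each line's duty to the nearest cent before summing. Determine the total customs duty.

¥136,525.01

Line 1 (95.10, Casova, 509 units, ¥66,012.21):
Base rate for 95.10 is 12.5% + ¥1.15/unit.
Origin Casova qualifies under the Tyrova–Casova agreement and 95.10 is covered: preferential rate 11% applies instead.
Duty = ¥66,012.21 × 11% = ¥7,261.34.
Line 2 (52.26, Soleth, 1,606 units, ¥330,627.22):
Base rate for 52.26 is ¥7.20/unit.
Additional duty on 52.26 from Soleth: +9.7% ad valorem. Applied ad valorem rate = 9.7%.
Duty = ¥330,627.22 × 9.7% + 1,606 × ¥7.20 = ¥43,634.04.
Line 3 (31.44, Casova, 27 liters, ¥287.28):
Base rate for 31.44 is 28.5%.
Origin Casova is the FTA partner but 31.44 is not on the preference list; base rate stands.
Duty = ¥287.28 × 28.5% = ¥81.87.
Line 4 (25.70, Soleth, 3,151 kg, ¥418,830.92):
Base rate for 25.70 is 19.5% + ¥1.23/kg.
Duty = ¥418,830.92 × 19.5% + 3,151 × ¥1.23 = ¥85,547.76.
Total = ¥7,261.34 + ¥43,634.04 + ¥81.87 + ¥85,547.76 = ¥136,525.01.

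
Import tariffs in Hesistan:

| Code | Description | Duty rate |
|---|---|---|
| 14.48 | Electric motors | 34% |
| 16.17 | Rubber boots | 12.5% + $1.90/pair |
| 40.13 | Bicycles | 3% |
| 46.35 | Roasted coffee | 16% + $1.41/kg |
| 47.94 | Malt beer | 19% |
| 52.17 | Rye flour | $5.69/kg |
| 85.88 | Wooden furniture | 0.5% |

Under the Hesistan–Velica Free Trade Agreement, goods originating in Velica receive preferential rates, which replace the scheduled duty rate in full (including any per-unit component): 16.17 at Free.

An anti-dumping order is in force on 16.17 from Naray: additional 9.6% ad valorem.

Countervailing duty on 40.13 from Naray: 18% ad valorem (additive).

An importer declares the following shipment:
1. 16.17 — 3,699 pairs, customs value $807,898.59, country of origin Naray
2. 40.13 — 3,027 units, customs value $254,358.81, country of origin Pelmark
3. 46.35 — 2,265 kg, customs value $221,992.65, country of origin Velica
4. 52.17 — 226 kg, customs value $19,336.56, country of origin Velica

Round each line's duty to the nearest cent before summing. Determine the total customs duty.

$233,202.86

Line 1 (16.17, Naray, 3,699 pairs, $807,898.59):
Base rate for 16.17 is 12.5% + $1.90/pair.
16.17 has an FTA preferential rate, but origin Naray is not Velica; base rate stands.
Additional duty on 16.17 from Naray: +9.6%. Applied ad valorem rate: 12.5% + 9.6% = 22.1%.
Duty = $807,898.59 × 22.1% + 3,699 × $1.90 = $185,573.69.
Line 2 (40.13, Pelmark, 3,027 units, $254,358.81):
Base rate for 40.13 is 3%.
The additional-duty order on 40.13 targets Naray, not Pelmark; it does not apply.
Duty = $254,358.81 × 3% = $7,630.76.
Line 3 (46.35, Velica, 2,265 kg, $221,992.65):
Base rate for 46.35 is 16% + $1.41/kg.
Origin Velica is the FTA partner but 46.35 is not on the preference list; base rate stands.
Duty = $221,992.65 × 16% + 2,265 × $1.41 = $38,712.47.
Line 4 (52.17, Velica, 226 kg, $19,336.56):
Base rate for 52.17 is $5.69/kg.
Origin Velica is the FTA partner but 52.17 is not on the preference list; base rate stands.
Duty = 226 × $5.69 = $1,285.94.
Total = $185,573.69 + $7,630.76 + $38,712.47 + $1,285.94 = $233,202.86.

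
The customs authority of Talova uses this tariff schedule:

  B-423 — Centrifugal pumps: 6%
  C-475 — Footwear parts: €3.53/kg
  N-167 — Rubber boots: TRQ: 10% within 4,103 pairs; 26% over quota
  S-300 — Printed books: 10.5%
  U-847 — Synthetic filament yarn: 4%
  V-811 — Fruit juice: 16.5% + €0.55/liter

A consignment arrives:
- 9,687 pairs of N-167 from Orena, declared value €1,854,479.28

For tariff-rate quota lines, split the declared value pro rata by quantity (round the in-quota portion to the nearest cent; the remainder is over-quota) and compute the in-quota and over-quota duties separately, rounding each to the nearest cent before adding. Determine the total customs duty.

€356,488.08

Line 1 (N-167, Orena, 9,687 pairs, €1,854,479.28):
Code N-167 is under a tariff-rate quota (threshold 4,103 pairs). In-quota: 4,103 pairs at 10%; over-quota: 5,584 pairs at 26%.
Pro-rata value split: in-quota = €1,854,479.28 × 4,103/9,687 = €785,478.32; over-quota = €1,854,479.28 − €785,478.32 = €1,069,000.96.
In-quota duty = €785,478.32 × 10% = €78,547.83. Over-quota duty = €1,069,000.96 × 26% = €277,940.25.
Line duty = €78,547.83 + €277,940.25 = €356,488.08.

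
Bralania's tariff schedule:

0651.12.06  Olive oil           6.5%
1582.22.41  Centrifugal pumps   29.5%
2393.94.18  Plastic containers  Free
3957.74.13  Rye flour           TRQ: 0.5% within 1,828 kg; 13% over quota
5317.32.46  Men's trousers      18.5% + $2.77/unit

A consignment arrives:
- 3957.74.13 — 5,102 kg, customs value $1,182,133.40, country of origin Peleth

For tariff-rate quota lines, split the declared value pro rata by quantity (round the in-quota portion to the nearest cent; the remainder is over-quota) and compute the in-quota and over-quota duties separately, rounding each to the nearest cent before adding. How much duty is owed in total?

$100,733.89

Line 1 (3957.74.13, Peleth, 5,102 kg, $1,182,133.40):
Code 3957.74.13 is under a tariff-rate quota (threshold 1,828 kg). In-quota: 1,828 kg at 0.5%; over-quota: 3,274 kg at 13%.
Pro-rata value split: in-quota = $1,182,133.40 × 1,828/5,102 = $423,547.60; over-quota = $1,182,133.40 − $423,547.60 = $758,585.80.
In-quota duty = $423,547.60 × 0.5% = $2,117.74. Over-quota duty = $758,585.80 × 13% = $98,616.15.
Line duty = $2,117.74 + $98,616.15 = $100,733.89.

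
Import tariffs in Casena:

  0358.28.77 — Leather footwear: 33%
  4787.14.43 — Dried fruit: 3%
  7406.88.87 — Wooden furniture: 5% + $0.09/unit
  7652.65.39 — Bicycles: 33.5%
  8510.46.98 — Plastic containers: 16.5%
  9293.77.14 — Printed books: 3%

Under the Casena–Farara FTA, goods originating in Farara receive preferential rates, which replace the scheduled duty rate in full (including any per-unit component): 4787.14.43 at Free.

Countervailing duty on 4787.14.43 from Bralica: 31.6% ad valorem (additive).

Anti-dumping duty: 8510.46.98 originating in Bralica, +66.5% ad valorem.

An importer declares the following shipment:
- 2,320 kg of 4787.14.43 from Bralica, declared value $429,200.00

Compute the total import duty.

$148,503.20

Line 1 (4787.14.43, Bralica, 2,320 kg, $429,200.00):
Base rate for 4787.14.43 is 3%.
4787.14.43 has an FTA preferential rate, but origin Bralica is not Farara; base rate stands.
Additional duty on 4787.14.43 from Bralica: +31.6%. Applied ad valorem rate: 3% + 31.6% = 34.6%.
Duty = $429,200.00 × 34.6% = $148,503.20.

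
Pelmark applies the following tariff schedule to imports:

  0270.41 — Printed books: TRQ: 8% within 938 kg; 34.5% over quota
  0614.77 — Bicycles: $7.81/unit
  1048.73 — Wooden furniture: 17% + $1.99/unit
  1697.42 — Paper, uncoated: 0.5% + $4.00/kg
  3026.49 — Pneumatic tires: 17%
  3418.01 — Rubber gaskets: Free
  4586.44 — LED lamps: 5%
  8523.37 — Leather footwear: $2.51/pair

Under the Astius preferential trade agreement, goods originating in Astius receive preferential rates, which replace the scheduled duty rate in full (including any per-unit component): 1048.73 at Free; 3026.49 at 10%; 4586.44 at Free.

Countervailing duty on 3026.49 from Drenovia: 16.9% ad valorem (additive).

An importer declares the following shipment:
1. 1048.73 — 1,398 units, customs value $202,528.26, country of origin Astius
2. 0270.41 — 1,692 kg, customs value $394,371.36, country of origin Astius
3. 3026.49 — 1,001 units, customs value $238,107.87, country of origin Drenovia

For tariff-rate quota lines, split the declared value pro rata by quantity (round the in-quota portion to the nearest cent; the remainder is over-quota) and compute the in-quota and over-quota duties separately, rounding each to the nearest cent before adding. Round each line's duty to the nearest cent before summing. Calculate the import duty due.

$158,839.99

Line 1 (1048.73, Astius, 1,398 units, $202,528.26):
Base rate for 1048.73 is 17% + $1.99/unit.
Origin Astius qualifies under the Pelmark–Astius agreement and 1048.73 is covered: preferential rate Free applies instead.
Duty = $202,528.26 × 0% = $0.00.
Line 2 (0270.41, Astius, 1,692 kg, $394,371.36):
Code 0270.41 is under a tariff-rate quota (threshold 938 kg). In-quota: 938 kg at 8%; over-quota: 754 kg at 34.5%.
Pro-rata value split: in-quota = $394,371.36 × 938/1,692 = $218,629.04; over-quota = $394,371.36 − $218,629.04 = $175,742.32.
In-quota duty = $218,629.04 × 8% = $17,490.32. Over-quota duty = $175,742.32 × 34.5% = $60,631.10.
Line duty = $17,490.32 + $60,631.10 = $78,121.42.
Line 3 (3026.49, Drenovia, 1,001 units, $238,107.87):
Base rate for 3026.49 is 17%.
3026.49 has an FTA preferential rate, but origin Drenovia is not Astius; base rate stands.
Additional duty on 3026.49 from Drenovia: +16.9%. Applied ad valorem rate: 17% + 16.9% = 33.9%.
Duty = $238,107.87 × 33.9% = $80,718.57.
Total = $0.00 + $78,121.42 + $80,718.57 = $158,839.99.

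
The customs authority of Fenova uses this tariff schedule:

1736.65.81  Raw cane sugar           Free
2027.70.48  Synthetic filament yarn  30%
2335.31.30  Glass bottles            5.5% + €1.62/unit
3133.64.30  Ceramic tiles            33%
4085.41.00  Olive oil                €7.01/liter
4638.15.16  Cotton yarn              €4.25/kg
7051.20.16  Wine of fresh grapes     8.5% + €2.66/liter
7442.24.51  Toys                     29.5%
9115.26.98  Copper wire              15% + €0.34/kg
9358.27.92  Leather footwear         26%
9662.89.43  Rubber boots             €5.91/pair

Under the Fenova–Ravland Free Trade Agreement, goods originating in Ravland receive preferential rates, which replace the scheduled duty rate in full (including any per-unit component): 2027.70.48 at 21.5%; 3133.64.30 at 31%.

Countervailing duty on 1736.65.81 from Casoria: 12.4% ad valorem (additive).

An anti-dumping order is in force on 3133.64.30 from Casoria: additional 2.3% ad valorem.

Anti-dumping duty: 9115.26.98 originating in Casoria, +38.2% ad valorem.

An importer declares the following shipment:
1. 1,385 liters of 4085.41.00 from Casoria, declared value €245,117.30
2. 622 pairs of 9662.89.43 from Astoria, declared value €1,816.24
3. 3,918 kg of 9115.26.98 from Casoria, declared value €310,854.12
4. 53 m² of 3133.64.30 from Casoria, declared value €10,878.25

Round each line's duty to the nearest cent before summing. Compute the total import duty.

Line 1 (4085.41.00, Casoria, 1,385 liters, €245,117.30):
Base rate for 4085.41.00 is €7.01/liter.
Duty = 1,385 × €7.01 = €9,708.85.
Line 2 (9662.89.43, Astoria, 622 pairs, €1,816.24):
Base rate for 9662.89.43 is €5.91/pair.
Duty = 622 × €5.91 = €3,676.02.
Line 3 (9115.26.98, Casoria, 3,918 kg, €310,854.12):
Base rate for 9115.26.98 is 15% + €0.34/kg.
Additional duty on 9115.26.98 from Casoria: +38.2%. Applied ad valorem rate: 15% + 38.2% = 53.2%.
Duty = €310,854.12 × 53.2% + 3,918 × €0.34 = €166,706.51.
Line 4 (3133.64.30, Casoria, 53 m², €10,878.25):
Base rate for 3133.64.30 is 33%.
3133.64.30 has an FTA preferential rate, but origin Casoria is not Ravland; base rate stands.
Additional duty on 3133.64.30 from Casoria: +2.3%. Applied ad valorem rate: 33% + 2.3% = 35.3%.
Duty = €10,878.25 × 35.3% = €3,840.02.
Total = €9,708.85 + €3,676.02 + €166,706.51 + €3,840.02 = €183,931.40.

€183,931.40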